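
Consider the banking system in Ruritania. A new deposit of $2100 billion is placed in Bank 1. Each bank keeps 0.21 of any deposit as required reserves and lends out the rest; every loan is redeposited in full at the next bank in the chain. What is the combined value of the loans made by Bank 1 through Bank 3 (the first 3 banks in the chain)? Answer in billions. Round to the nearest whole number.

$4005 billion

Bank i lends (1 − rr)^i of the original deposit: Bank 1 lends 2100·0.7900 = 1659.0000, Bank 2 lends 2100·0.7900² = 1310.6100, and so on.
Summing a geometric series: total = 2100·[0.7900·(1 − 0.7900^3) / (1 − 0.7900)] = 4004.9919 billion.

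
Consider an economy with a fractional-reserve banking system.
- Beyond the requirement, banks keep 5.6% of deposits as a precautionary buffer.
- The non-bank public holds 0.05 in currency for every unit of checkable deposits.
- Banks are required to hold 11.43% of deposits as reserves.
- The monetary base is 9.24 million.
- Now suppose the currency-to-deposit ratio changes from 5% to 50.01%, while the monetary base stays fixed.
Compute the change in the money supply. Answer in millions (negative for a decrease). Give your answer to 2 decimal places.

-23.36 million

Initially m₁ = (1 + 0.05) / (0.1143 + 0.056 + 0.05) ≈ 4.7662, so M₁ = 4.7662 × 9.24 ≈ 44.0397 million.
After the change m₂ = (1 + 0.5001) / (0.1143 + 0.056 + 0.5001) ≈ 2.2376, so M₂ = 2.2376 × 9.24 ≈ 20.6754 million.
ΔM = M₂ − M₁ = 20.6754 − 44.0397 = -23.3643 million.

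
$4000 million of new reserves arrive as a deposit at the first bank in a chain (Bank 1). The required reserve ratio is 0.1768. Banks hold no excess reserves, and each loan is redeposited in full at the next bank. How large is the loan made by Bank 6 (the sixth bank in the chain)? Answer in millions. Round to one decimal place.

$1244.8 million

Each bank lends a fraction (1 − rr) = 0.8232 of the deposit it receives, so Bank 6 receives 4000·0.8232^5 and lends 4000·0.8232^6 ≈ 1244.7787 million.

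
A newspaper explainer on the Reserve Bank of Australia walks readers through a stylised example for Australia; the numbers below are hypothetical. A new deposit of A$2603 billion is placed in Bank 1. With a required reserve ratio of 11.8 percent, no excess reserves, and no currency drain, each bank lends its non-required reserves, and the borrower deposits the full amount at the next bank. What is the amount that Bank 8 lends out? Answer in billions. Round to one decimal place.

Each bank lends a fraction (1 − rr) = 0.8820 of the deposit it receives, so Bank 8 receives 2603·0.8820^7 and lends 2603·0.8820^8 ≈ 953.2852 billion.

A$953.3 billion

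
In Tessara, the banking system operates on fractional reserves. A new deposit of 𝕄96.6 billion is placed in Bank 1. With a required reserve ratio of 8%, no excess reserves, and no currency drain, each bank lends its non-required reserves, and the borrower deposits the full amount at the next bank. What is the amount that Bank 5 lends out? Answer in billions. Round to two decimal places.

𝕄63.67 billion

Each bank lends a fraction (1 − rr) = 0.9200 of the deposit it receives, so Bank 5 receives 96.6·0.9200^4 and lends 96.6·0.9200^5 ≈ 63.6673 billion.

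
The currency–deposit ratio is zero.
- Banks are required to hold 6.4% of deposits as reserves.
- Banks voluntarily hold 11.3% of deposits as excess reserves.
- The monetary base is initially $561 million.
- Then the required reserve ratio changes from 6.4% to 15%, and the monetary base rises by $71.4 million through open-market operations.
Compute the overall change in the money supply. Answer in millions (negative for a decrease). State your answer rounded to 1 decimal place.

Before: m₁ = 1 / (0.064 + 0.113) ≈ 5.64972, MB₁ = 561, so M₁ = 5.64972 × 561 ≈ 3169.4929 million.
After: m₂ = 1 / (0.15 + 0.113) ≈ 3.80228, MB₂ = 561 + 71.4 = 632.4, so M₂ = 3.80228 × 632.4 ≈ 2404.5619 million.
ΔM = M₂ − M₁ = 2404.5619 − 3169.4929 = -764.931 million.

-764.9 million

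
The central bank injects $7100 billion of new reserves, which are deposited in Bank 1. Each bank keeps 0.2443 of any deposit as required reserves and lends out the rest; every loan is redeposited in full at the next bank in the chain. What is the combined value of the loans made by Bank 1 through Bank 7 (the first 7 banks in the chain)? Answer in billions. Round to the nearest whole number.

$18871 billion

Bank i lends (1 − rr)^i of the original deposit: Bank 1 lends 7100·0.7557 = 5365.4700, Bank 2 lends 7100·0.7557² ≈ 4054.6857, and so on.
Summing a geometric series: total = 7100·[0.7557·(1 − 0.7557^7) / (1 − 0.7557)] ≈ 18871.4055 billion.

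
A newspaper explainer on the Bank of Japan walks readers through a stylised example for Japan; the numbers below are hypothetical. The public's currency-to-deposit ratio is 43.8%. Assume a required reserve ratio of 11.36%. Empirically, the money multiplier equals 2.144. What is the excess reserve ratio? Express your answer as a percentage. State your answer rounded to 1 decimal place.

Using m = 2.144. Since m = (1 + c)/(c + rr + e), the denominator satisfies c + rr + e = (1 + c)/m = (1 + 0.438) / 2.144 ≈ 0.670709.
With c = 0.438 and rr = 0.1136, the excess reserve ratio is 0.670709 − 0.438 − 0.1136 = 0.119109.

11.9%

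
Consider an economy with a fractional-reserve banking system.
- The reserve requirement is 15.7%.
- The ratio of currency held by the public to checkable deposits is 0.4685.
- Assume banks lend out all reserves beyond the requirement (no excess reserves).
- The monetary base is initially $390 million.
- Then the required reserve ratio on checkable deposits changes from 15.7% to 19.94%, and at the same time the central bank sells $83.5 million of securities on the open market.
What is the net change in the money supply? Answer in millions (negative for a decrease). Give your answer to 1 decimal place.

Before: m₁ = (1 + 0.4685) / (0.157 + 0.4685) ≈ 2.34772, MB₁ = 390, so M₁ = 2.34772 × 390 = 915.6108 million.
After: m₂ = (1 + 0.4685) / (0.1994 + 0.4685) ≈ 2.19868, MB₂ = 390 − 83.5 = 306.5, so M₂ = 2.19868 × 306.5 ≈ 673.8954 million.
ΔM = M₂ − M₁ = 673.8954 − 915.6108 = -241.7154 million.

-241.7 million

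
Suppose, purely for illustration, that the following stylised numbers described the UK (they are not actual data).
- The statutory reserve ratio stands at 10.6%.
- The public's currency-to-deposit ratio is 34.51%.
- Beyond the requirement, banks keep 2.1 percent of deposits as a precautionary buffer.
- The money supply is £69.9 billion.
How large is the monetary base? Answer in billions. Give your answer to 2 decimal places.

£24.53 billion

The money multiplier is m = (1 + c) / (rr + e + c) = (1 + 0.3451) / (0.106 + 0.021 + 0.3451) ≈ 2.84918.
MB = M / m = 69.9 / 2.84918 ≈ 24.5334 billion.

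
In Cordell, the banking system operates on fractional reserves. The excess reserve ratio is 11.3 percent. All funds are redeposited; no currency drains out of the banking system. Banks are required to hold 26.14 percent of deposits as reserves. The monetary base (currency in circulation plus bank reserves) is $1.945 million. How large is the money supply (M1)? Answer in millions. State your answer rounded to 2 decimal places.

$5.19 million

The money multiplier is m = 1 / (rr + e) = 1 / (0.2614 + 0.113) ≈ 2.6709.
So M = m × MB = 2.6709 × 1.945 ≈ 5.1949 million.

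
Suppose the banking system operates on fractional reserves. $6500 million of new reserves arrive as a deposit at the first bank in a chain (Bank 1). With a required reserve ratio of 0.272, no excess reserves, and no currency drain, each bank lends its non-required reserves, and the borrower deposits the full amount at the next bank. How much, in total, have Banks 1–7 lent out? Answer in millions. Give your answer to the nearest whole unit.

Bank i lends (1 − rr)^i of the original deposit: Bank 1 lends 6500·0.7280 = 4732.0000, Bank 2 lends 6500·0.7280² = 3444.8960, and so on.
Summing a geometric series: total = 6500·[0.7280·(1 − 0.7280^7) / (1 − 0.7280)] ≈ 15511.6936 million.

$15512 million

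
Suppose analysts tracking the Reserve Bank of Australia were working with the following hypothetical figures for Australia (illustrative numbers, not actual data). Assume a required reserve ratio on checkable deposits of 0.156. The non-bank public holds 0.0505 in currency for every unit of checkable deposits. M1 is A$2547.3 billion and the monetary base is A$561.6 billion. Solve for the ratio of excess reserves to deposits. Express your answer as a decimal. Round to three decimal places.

0.025

Using m = M/MB = 2547.3/561.6 ≈ 4.535791. Since m = (1 + c)/(c + rr + e), the denominator satisfies c + rr + e = (1 + c)/m = (1 + 0.0505) / 4.535791 ≈ 0.231602.
With c = 0.0505 and rr = 0.156, the ratio of excess reserves to deposits is 0.231602 − 0.0505 − 0.156 = 0.025102.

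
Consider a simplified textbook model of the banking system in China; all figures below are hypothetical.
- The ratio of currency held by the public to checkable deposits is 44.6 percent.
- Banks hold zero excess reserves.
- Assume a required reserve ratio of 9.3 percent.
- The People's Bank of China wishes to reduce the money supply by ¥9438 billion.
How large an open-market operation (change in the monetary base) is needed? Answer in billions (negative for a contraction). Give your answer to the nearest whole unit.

The money multiplier is m = (1 + c) / (rr + c) = (1 + 0.446) / (0.093 + 0.446) ≈ 2.68275.
ΔMB = ΔM / m = (−9438) / 2.68275 ≈ -3518.0319 billion.

-3518 billion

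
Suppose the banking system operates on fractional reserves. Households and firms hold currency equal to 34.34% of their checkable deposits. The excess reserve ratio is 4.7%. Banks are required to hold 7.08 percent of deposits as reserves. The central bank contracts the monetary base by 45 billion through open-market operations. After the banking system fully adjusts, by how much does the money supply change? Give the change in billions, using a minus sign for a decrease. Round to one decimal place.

-131.1 billion

The money multiplier is m = (1 + c) / (rr + e + c) = (1 + 0.3434) / (0.0708 + 0.047 + 0.3434) ≈ 2.9128.
The sale removes 45 billion of base, so ΔM = m × ΔMB = 2.9128 × (−45) = -131.076 billion.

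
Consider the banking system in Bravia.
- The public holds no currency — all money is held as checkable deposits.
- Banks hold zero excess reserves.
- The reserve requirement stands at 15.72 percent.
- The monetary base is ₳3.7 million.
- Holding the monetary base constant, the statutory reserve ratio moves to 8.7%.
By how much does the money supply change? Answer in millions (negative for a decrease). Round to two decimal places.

Initially m₁ = 1 / (0.1572) ≈ 6.3613, so M₁ = 6.3613 × 3.7 ≈ 23.5368 million.
After the change m₂ = 1 / (0.087) ≈ 11.4943, so M₂ = 11.4943 × 3.7 ≈ 42.5289 million.
ΔM = M₂ − M₁ = 42.5289 − 23.5368 = 18.9921 million.

₳18.99 million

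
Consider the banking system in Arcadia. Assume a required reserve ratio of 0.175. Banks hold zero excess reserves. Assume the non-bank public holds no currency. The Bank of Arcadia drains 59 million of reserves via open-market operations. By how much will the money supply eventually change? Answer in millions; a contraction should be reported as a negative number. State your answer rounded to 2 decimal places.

-337.14 million

The simple money multiplier is m = 1/rr = 1/0.175 ≈ 5.71429.
An open-market sale reduces the monetary base by 59 million, so ΔM = m × ΔMB = 5.71429 × (−59) ≈ -337.1431 million.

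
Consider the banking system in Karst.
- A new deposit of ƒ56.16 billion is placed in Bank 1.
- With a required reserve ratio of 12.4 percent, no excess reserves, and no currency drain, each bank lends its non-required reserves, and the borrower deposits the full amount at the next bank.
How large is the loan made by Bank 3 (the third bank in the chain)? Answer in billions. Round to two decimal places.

ƒ37.75 billion

Each bank lends a fraction (1 − rr) = 0.8760 of the deposit it receives, so Bank 3 receives 56.16·0.8760^2 and lends 56.16·0.8760^3 ≈ 37.7520 billion.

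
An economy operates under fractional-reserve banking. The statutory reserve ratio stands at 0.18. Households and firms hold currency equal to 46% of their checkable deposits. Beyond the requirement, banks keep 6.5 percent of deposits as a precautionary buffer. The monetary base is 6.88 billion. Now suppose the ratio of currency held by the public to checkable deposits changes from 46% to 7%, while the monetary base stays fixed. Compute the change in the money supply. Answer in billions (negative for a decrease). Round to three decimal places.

9.122 billion

Initially m₁ = (1 + 0.46) / (0.18 + 0.065 + 0.46) ≈ 2.07092, so M₁ = 2.07092 × 6.88 ≈ 14.2479 billion.
After the change m₂ = (1 + 0.07) / (0.18 + 0.065 + 0.07) ≈ 3.39683, so M₂ = 3.39683 × 6.88 ≈ 23.3702 billion.
ΔM = M₂ − M₁ = 23.3702 − 14.2479 = 9.1223 billion.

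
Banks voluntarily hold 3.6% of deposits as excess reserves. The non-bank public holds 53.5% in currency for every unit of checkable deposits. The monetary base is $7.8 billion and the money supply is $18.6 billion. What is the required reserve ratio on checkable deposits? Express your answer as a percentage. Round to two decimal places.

Using m = M/MB = 18.6/7.8 ≈ 2.384615. Since m = (1 + c)/(c + rr + e), the denominator satisfies c + rr + e = (1 + c)/m = (1 + 0.535) / 2.384615 ≈ 0.643710.
With c = 0.535 and e = 0.036, the required reserve ratio on checkable deposits is 0.643710 − 0.535 − 0.036 = 0.07271.

7.27%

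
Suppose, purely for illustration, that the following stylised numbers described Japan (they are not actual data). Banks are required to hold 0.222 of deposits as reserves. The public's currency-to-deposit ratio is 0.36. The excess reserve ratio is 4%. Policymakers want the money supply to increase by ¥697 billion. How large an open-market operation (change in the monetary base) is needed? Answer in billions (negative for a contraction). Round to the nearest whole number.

The money multiplier is m = (1 + c) / (rr + e + c) = (1 + 0.36) / (0.222 + 0.04 + 0.36) ≈ 2.1865.
ΔMB = ΔM / m = (+697) / 2.1865 ≈ 318.7743 billion.

¥319 billion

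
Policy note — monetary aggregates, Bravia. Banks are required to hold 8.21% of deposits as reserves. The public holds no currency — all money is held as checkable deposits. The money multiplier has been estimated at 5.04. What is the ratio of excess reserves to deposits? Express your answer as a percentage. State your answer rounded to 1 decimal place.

Using m = 5.04. Since m = (1 + c)/(c + rr + e), the denominator satisfies c + rr + e = (1 + c)/m = (1 + 0) / 5.04 ≈ 0.198413.
With c = 0 and rr = 0.0821, the ratio of excess reserves to deposits is 0.198413 − 0 − 0.0821 = 0.116313.

11.6%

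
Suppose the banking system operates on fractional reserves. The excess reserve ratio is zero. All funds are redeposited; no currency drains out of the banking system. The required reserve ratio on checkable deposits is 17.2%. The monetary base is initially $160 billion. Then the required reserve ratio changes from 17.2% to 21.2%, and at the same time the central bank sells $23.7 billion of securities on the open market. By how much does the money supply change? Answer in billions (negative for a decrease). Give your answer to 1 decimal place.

-287.3 billion

Before: m₁ = 1 / (0.172) ≈ 5.81395, MB₁ = 160, so M₁ = 5.81395 × 160 = 930.232 billion.
After: m₂ = 1 / (0.212) ≈ 4.71698, MB₂ = 160 − 23.7 = 136.3, so M₂ = 4.71698 × 136.3 ≈ 642.9244 billion.
ΔM = M₂ − M₁ = 642.9244 − 930.232 = -287.3076 billion.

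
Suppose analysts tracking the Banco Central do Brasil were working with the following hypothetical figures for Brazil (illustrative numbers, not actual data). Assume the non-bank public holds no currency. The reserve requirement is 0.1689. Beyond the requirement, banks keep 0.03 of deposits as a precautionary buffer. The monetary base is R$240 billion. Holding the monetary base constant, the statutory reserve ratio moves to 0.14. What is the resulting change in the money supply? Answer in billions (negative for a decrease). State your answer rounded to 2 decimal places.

R$205.13 billion

Initially m₁ = 1 / (0.1689 + 0.03) ≈ 5.027652, so M₁ = 5.027652 × 240 ≈ 1206.6365 billion.
After the change m₂ = 1 / (0.14 + 0.03) ≈ 5.882353, so M₂ = 5.882353 × 240 ≈ 1411.7647 billion.
ΔM = M₂ − M₁ = 1411.7647 − 1206.6365 = 205.1282 billion.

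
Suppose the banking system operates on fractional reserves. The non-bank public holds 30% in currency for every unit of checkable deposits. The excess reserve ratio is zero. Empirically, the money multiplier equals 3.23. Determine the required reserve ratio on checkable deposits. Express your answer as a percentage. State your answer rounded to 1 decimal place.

Using m = 3.23. Since m = (1 + c)/(c + rr + e), the denominator satisfies c + rr + e = (1 + c)/m = (1 + 0.3) / 3.23 ≈ 0.402477.
With c = 0.3 and e = 0, the required reserve ratio on checkable deposits is 0.402477 − 0.3 − 0 = 0.102477.

10.2%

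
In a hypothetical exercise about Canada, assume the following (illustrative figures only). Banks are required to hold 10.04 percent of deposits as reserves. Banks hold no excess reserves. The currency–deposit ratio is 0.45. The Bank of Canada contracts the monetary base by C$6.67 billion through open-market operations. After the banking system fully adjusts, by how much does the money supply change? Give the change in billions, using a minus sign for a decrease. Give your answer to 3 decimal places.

-17.572 billion

The money multiplier is m = (1 + c) / (rr + c) = (1 + 0.45) / (0.1004 + 0.45) ≈ 2.63445.
The sale removes 6.67 billion of base, so ΔM = m × ΔMB = 2.63445 × (−6.67) ≈ -17.5718 billion.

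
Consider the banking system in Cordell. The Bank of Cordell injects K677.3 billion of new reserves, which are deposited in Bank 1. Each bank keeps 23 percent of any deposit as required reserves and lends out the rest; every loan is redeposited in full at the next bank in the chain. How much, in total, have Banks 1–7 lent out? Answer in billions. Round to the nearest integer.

K1904 billion

Bank i lends (1 − rr)^i of the original deposit: Bank 1 lends 677.3·0.7700 = 521.5210, Bank 2 lends 677.3·0.7700² ≈ 401.5712, and so on.
Summing a geometric series: total = 677.3·[0.7700·(1 − 0.7700^7) / (1 − 0.7700)] ≈ 1903.5851 billion.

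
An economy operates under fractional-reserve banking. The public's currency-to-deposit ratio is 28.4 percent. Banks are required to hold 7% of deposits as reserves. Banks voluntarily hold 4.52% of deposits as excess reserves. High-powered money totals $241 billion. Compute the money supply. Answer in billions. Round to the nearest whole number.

The money multiplier is m = (1 + c) / (rr + e + c) = (1 + 0.284) / (0.07 + 0.0452 + 0.284) ≈ 3.2164.
So M = m × MB = 3.2164 × 241 = 775.1524 billion.

$775 billion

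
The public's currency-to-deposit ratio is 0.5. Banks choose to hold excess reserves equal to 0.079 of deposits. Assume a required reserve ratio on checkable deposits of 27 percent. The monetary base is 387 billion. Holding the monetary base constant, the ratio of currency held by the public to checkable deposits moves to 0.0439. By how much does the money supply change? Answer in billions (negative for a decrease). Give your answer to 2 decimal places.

344.48 billion

Initially m₁ = (1 + 0.5) / (0.27 + 0.079 + 0.5) ≈ 1.766784, so M₁ = 1.766784 × 387 ≈ 683.7454 billion.
After the change m₂ = (1 + 0.0439) / (0.27 + 0.079 + 0.0439) ≈ 2.656910, so M₂ = 2.656910 × 387 ≈ 1028.2242 billion.
ΔM = M₂ − M₁ = 1028.2242 − 683.7454 = 344.4788 billion.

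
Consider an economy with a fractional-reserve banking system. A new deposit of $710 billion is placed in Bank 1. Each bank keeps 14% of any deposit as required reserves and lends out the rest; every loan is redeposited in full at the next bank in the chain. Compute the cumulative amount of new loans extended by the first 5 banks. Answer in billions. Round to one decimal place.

$2309.7 billion

Bank i lends (1 − rr)^i of the original deposit: Bank 1 lends 710·0.8600 = 610.6000, Bank 2 lends 710·0.8600² = 525.1160, and so on.
Summing a geometric series: total = 710·[0.8600·(1 − 0.8600^5) / (1 − 0.8600)] ≈ 2309.6947 billion.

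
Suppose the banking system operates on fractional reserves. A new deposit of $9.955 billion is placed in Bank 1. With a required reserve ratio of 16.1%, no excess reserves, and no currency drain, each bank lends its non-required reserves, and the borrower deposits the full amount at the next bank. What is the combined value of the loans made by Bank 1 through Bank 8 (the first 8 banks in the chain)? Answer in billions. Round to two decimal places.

Bank i lends (1 − rr)^i of the original deposit: Bank 1 lends 9.955·0.8390 ≈ 8.3522, Bank 2 lends 9.955·0.8390² ≈ 7.0075, and so on.
Summing a geometric series: total = 9.955·[0.8390·(1 − 0.8390^8) / (1 − 0.8390)] ≈ 39.1401 billion.

$39.14 billion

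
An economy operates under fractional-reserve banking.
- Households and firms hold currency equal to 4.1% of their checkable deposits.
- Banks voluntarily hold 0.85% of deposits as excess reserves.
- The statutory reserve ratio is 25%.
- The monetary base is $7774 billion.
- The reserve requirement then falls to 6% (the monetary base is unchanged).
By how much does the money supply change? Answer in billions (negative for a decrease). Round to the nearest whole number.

Initially m₁ = (1 + 0.041) / (0.25 + 0.0085 + 0.041) ≈ 3.47579, so M₁ = 3.47579 × 7774 ≈ 27020.7915 billion.
After the change m₂ = (1 + 0.041) / (0.06 + 0.0085 + 0.041) ≈ 9.50685, so M₂ = 9.50685 × 7774 = 73906.2519 billion.
ΔM = M₂ − M₁ = 73906.2519 − 27020.7915 = 46885.4604 billion.

$46885 billion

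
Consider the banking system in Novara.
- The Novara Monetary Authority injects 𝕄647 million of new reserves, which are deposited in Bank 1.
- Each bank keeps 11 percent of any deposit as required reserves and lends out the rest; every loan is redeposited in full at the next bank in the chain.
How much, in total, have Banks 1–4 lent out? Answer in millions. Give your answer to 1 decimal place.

Bank i lends (1 − rr)^i of the original deposit: Bank 1 lends 647·0.8900 = 575.8300, Bank 2 lends 647·0.8900² = 512.4887, and so on.
Summing a geometric series: total = 647·[0.8900·(1 − 0.8900^4) / (1 − 0.8900)] ≈ 1950.3759 million.

𝕄1950.4 million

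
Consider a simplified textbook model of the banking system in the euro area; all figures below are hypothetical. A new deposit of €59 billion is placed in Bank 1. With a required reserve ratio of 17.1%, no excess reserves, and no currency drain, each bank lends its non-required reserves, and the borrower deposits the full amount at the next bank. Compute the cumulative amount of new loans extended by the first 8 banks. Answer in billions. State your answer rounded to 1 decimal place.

Bank i lends (1 − rr)^i of the original deposit: Bank 1 lends 59·0.8290 = 48.9110, Bank 2 lends 59·0.8290² ≈ 40.5472, and so on.
Summing a geometric series: total = 59·[0.8290·(1 − 0.8290^8) / (1 − 0.8290)] ≈ 222.2254 billion.

€222.2 billion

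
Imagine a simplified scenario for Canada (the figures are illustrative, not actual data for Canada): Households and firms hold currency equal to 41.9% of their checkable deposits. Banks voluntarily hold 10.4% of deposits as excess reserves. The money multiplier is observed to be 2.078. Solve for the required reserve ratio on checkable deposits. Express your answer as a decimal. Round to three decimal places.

0.160

Using m = 2.078. Since m = (1 + c)/(c + rr + e), the denominator satisfies c + rr + e = (1 + c)/m = (1 + 0.419) / 2.078 ≈ 0.682868.
With c = 0.419 and e = 0.104, the required reserve ratio on checkable deposits is 0.682868 − 0.419 − 0.104 = 0.159868.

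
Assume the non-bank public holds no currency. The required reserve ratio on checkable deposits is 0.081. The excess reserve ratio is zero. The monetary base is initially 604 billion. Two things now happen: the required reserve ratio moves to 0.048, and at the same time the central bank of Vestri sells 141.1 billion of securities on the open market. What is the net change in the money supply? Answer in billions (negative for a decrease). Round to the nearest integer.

Before: m₁ = 1 / (0.081) ≈ 12.3457, MB₁ = 604, so M₁ = 12.3457 × 604 = 7456.8028 billion.
After: m₂ = 1 / (0.048) ≈ 20.8333, MB₂ = 604 − 141.1 = 462.9, so M₂ = 20.8333 × 462.9 ≈ 9643.7346 billion.
ΔM = M₂ − M₁ = 9643.7346 − 7456.8028 = 2186.9318 billion.

2187 billion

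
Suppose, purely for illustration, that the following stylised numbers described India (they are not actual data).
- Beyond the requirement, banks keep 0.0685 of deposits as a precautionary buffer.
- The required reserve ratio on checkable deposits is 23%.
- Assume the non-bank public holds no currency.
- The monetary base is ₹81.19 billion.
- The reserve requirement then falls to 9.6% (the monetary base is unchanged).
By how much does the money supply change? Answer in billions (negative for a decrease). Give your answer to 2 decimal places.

Initially m₁ = 1 / (0.23 + 0.0685) ≈ 3.35008, so M₁ = 3.35008 × 81.19 ≈ 271.993 billion.
After the change m₂ = 1 / (0.096 + 0.0685) ≈ 6.07903, so M₂ = 6.07903 × 81.19 ≈ 493.5564 billion.
ΔM = M₂ − M₁ = 493.5564 − 271.993 = 221.5634 billion.

₹221.56 billion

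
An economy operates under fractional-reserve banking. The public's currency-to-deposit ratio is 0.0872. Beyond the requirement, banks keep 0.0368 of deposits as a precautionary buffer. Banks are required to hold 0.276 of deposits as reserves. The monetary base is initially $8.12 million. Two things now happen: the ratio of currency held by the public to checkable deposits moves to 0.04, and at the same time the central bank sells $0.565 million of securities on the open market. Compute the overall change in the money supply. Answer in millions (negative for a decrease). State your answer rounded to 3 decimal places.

$0.201 million

Before: m₁ = (1 + 0.0872) / (0.276 + 0.0368 + 0.0872) = 2.71800, MB₁ = 8.12, so M₁ = 2.71800 × 8.12 ≈ 22.0702 million.
After: m₂ = (1 + 0.04) / (0.276 + 0.0368 + 0.04) ≈ 2.94785, MB₂ = 8.12 − 0.565 = 7.555, so M₂ = 2.94785 × 7.555 ≈ 22.271 million.
ΔM = M₂ − M₁ = 22.271 − 22.0702 = 0.2008 million.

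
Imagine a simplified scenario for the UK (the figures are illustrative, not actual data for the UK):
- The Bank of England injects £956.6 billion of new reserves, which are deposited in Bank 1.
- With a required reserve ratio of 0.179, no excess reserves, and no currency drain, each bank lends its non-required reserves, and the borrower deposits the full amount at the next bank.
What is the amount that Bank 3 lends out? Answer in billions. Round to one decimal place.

£529.4 billion

Each bank lends a fraction (1 − rr) = 0.8210 of the deposit it receives, so Bank 3 receives 956.6·0.8210^2 and lends 956.6·0.8210^3 ≈ 529.3706 billion.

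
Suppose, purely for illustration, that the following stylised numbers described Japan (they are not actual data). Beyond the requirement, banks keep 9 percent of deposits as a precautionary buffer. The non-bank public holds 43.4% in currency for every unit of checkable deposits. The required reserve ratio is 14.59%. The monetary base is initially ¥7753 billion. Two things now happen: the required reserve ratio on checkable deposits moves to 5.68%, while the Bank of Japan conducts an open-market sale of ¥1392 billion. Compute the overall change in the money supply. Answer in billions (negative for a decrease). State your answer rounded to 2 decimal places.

Before: m₁ = (1 + 0.434) / (0.1459 + 0.09 + 0.434) ≈ 2.1406180, MB₁ = 7753, so M₁ = 2.1406180 × 7753 ≈ 16596.2114 billion.
After: m₂ = (1 + 0.434) / (0.0568 + 0.09 + 0.434) ≈ 2.4690083, MB₂ = 7753 − 1392 = 6361, so M₂ = 2.4690083 × 6361 ≈ 15705.3618 billion.
ΔM = M₂ − M₁ = 15705.3618 − 16596.2114 = -890.8496 billion.

-890.85 billion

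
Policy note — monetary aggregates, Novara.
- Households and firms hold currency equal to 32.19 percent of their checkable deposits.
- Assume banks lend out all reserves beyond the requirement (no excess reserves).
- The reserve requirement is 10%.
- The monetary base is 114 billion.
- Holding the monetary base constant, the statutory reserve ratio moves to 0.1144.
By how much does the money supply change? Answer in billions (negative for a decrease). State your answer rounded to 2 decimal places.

Initially m₁ = (1 + 0.3219) / (0.1 + 0.3219) ≈ 3.133207, so M₁ = 3.133207 × 114 ≈ 357.1856 billion.
After the change m₂ = (1 + 0.3219) / (0.1144 + 0.3219) ≈ 3.029796, so M₂ = 3.029796 × 114 ≈ 345.3967 billion.
ΔM = M₂ − M₁ = 345.3967 − 357.1856 = -11.7889 billion.

-11.79 billion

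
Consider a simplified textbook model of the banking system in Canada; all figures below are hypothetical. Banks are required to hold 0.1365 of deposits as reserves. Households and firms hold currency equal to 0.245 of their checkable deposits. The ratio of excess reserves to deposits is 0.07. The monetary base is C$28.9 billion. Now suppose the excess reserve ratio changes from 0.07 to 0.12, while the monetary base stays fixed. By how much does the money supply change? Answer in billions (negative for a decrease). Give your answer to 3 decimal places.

-7.945 billion

Initially m₁ = (1 + 0.245) / (0.1365 + 0.07 + 0.245) ≈ 2.757475, so M₁ = 2.757475 × 28.9 ≈ 79.691 billion.
After the change m₂ = (1 + 0.245) / (0.1365 + 0.12 + 0.245) ≈ 2.482552, so M₂ = 2.482552 × 28.9 ≈ 71.7458 billion.
ΔM = M₂ − M₁ = 71.7458 − 79.691 = -7.9452 billion.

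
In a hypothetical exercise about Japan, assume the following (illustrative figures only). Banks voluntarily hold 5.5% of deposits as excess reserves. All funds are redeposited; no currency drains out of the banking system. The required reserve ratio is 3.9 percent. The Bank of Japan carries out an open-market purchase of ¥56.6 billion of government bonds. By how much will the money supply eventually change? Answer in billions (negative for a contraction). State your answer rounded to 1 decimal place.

The money multiplier is m = 1 / (rr + e) = 1 / (0.039 + 0.055) ≈ 10.6383.
The purchase adds 56.6 billion of base, so ΔM = m × ΔMB = 10.6383 × (+56.6) ≈ 602.1278 billion.

¥602.1 billion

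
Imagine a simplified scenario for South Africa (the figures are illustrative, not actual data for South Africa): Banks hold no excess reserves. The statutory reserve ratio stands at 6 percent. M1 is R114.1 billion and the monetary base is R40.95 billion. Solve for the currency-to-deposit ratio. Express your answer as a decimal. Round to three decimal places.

Using m = M/MB = 114.1/40.95 ≈ 2.786325. From m = (1 + c)/(c + rr + e), rearranging gives 1 + c = m·(c + rr + e), so c·(1 − m) = m·(rr + e) − 1.
Hence c = [m·(rr + e) − 1]/(1 − m) = [2.786325 × (0.06 + 0) − 1] / (1 − 2.786325) ≈ 0.466220.

0.466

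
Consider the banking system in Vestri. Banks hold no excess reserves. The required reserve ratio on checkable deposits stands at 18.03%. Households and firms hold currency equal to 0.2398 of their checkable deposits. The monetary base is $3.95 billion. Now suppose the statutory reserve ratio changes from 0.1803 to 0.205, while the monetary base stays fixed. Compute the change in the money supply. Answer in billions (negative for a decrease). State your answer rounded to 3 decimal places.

-0.647 billion

Initially m₁ = (1 + 0.2398) / (0.1803 + 0.2398) ≈ 2.95120, so M₁ = 2.95120 × 3.95 ≈ 11.6572 billion.
After the change m₂ = (1 + 0.2398) / (0.205 + 0.2398) ≈ 2.78732, so M₂ = 2.78732 × 3.95 ≈ 11.0099 billion.
ΔM = M₂ − M₁ = 11.0099 − 11.6572 = -0.6473 billion.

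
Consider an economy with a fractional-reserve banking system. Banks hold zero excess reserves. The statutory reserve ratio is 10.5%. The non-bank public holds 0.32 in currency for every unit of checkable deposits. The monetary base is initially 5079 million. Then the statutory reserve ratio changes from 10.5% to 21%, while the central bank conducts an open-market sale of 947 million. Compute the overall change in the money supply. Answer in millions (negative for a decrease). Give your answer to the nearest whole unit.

Before: m₁ = (1 + 0.32) / (0.105 + 0.32) ≈ 3.10588, MB₁ = 5079, so M₁ = 3.10588 × 5079 ≈ 15774.7645 million.
After: m₂ = (1 + 0.32) / (0.21 + 0.32) ≈ 2.49057, MB₂ = 5079 − 947 = 4132, so M₂ = 2.49057 × 4132 ≈ 10291.0352 million.
ΔM = M₂ − M₁ = 10291.0352 − 15774.7645 = -5483.7293 million.

-5484 million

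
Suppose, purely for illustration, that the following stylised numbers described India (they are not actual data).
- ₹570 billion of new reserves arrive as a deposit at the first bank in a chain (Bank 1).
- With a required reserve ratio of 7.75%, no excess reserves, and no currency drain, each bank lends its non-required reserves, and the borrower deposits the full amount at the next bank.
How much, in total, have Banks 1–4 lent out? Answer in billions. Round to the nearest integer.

₹1871 billion

Bank i lends (1 − rr)^i of the original deposit: Bank 1 lends 570·0.9225 = 525.8250, Bank 2 lends 570·0.9225² ≈ 485.0736, and so on.
Summing a geometric series: total = 570·[0.9225·(1 − 0.9225^4) / (1 − 0.9225)] ≈ 1871.1796 billion.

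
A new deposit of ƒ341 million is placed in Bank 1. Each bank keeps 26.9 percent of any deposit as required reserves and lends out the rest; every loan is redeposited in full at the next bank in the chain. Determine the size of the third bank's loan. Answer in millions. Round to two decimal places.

ƒ133.20 million

Each bank lends a fraction (1 − rr) = 0.7310 of the deposit it receives, so Bank 3 receives 341·0.7310^2 and lends 341·0.7310^3 ≈ 133.2007 million.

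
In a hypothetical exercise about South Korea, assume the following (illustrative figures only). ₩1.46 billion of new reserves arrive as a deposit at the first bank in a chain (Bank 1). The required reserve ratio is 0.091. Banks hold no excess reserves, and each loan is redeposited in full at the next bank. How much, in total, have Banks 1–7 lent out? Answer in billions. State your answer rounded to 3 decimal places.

₩7.105 billion

Bank i lends (1 − rr)^i of the original deposit: Bank 1 lends 1.46·0.9090 ≈ 1.3271, Bank 2 lends 1.46·0.9090² ≈ 1.2064, and so on.
Summing a geometric series: total = 1.46·[0.9090·(1 − 0.9090^7) / (1 − 0.9090)] ≈ 7.1053 billion.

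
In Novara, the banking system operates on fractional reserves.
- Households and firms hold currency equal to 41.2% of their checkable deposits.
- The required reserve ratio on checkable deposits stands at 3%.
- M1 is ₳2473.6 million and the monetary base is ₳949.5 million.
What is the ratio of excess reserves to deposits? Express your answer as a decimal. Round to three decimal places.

0.100

Using m = M/MB = 2473.6/949.5 ≈ 2.605161. Since m = (1 + c)/(c + rr + e), the denominator satisfies c + rr + e = (1 + c)/m = (1 + 0.412) / 2.605161 ≈ 0.542001.
With c = 0.412 and rr = 0.03, the ratio of excess reserves to deposits is 0.542001 − 0.412 − 0.03 = 0.100001.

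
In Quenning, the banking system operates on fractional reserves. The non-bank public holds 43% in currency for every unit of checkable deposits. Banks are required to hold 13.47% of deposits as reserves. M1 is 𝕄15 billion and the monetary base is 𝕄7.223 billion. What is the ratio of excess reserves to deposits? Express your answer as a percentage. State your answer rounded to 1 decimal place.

12.4%

Using m = M/MB = 15/7.223 ≈ 2.076699. Since m = (1 + c)/(c + rr + e), the denominator satisfies c + rr + e = (1 + c)/m = (1 + 0.43) / 2.076699 ≈ 0.688593.
With c = 0.43 and rr = 0.1347, the ratio of excess reserves to deposits is 0.688593 − 0.43 − 0.1347 = 0.123893.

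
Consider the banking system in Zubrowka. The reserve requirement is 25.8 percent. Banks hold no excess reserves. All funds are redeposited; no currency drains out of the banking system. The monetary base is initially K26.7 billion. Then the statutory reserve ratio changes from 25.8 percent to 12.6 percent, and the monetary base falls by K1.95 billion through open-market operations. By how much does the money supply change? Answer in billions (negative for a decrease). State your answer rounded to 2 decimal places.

K92.94 billion

Before: m₁ = 1 / (0.258) ≈ 3.87597, MB₁ = 26.7, so M₁ = 3.87597 × 26.7 ≈ 103.4884 billion.
After: m₂ = 1 / (0.126) ≈ 7.93651, MB₂ = 26.7 − 1.95 = 24.75, so M₂ = 7.93651 × 24.75 ≈ 196.4286 billion.
ΔM = M₂ − M₁ = 196.4286 − 103.4884 = 92.9402 billion.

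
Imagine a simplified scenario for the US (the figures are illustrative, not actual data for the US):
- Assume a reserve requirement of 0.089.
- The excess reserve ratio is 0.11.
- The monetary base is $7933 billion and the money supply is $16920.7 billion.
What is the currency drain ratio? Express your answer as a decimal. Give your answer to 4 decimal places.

0.5080

Using m = M/MB = 16920.7/7933 ≈ 2.132951. From m = (1 + c)/(c + rr + e), rearranging gives 1 + c = m·(c + rr + e), so c·(1 − m) = m·(rr + e) − 1.
Hence c = [m·(rr + e) − 1]/(1 − m) = [2.132951 × (0.089 + 0.11) − 1] / (1 − 2.132951) ≈ 0.508003.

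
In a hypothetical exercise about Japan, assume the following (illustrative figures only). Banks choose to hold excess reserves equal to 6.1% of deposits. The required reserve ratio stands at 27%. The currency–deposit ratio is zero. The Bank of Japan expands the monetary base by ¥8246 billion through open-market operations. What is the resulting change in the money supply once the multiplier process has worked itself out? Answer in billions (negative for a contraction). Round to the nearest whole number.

¥24912 billion

The money multiplier is m = 1 / (rr + e) = 1 / (0.27 + 0.061) ≈ 3.02115.
The purchase adds 8246 billion of base, so ΔM = m × ΔMB = 3.02115 × (+8246) = 24912.4029 billion.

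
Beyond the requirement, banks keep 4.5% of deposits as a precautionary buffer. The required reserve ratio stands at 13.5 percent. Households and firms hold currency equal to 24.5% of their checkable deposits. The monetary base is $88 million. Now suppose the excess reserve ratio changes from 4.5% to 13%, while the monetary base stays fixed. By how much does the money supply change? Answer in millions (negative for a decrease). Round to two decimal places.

-42.96 million

Initially m₁ = (1 + 0.245) / (0.135 + 0.045 + 0.245) ≈ 2.92941, so M₁ = 2.92941 × 88 ≈ 257.7881 million.
After the change m₂ = (1 + 0.245) / (0.135 + 0.13 + 0.245) ≈ 2.44118, so M₂ = 2.44118 × 88 ≈ 214.8238 million.
ΔM = M₂ − M₁ = 214.8238 − 257.7881 = -42.9643 million.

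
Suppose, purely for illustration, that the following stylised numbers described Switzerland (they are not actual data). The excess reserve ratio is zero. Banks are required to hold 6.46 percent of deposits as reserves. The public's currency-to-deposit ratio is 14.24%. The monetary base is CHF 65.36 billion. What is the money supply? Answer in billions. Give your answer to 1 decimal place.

CHF 360.7 billion

The money multiplier is m = (1 + c) / (rr + c) = (1 + 0.1424) / (0.0646 + 0.1424) ≈ 5.5188.
So M = m × MB = 5.5188 × 65.36 ≈ 360.7088 billion.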